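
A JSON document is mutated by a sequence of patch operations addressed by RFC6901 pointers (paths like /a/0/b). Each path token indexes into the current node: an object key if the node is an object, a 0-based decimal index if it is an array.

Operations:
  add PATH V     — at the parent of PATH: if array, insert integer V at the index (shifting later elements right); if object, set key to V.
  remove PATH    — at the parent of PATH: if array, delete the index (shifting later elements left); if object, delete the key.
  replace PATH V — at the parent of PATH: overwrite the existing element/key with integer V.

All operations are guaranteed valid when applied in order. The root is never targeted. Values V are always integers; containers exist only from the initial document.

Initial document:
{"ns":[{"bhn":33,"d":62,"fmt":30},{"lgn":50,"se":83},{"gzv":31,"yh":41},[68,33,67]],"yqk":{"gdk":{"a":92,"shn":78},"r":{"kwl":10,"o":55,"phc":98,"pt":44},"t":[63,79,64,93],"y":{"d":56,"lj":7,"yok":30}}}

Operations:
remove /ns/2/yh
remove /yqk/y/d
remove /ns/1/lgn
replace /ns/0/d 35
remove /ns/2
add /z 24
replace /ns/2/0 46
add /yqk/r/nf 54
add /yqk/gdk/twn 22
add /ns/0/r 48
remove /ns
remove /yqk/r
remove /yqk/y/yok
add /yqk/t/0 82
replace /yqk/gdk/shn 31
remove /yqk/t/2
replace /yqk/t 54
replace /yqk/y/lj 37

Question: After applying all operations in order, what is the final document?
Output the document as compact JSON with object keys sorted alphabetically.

Answer: {"yqk":{"gdk":{"a":92,"shn":31,"twn":22},"t":54,"y":{"lj":37}},"z":24}

Derivation:
After op 1 (remove /ns/2/yh): {"ns":[{"bhn":33,"d":62,"fmt":30},{"lgn":50,"se":83},{"gzv":31},[68,33,67]],"yqk":{"gdk":{"a":92,"shn":78},"r":{"kwl":10,"o":55,"phc":98,"pt":44},"t":[63,79,64,93],"y":{"d":56,"lj":7,"yok":30}}}
After op 2 (remove /yqk/y/d): {"ns":[{"bhn":33,"d":62,"fmt":30},{"lgn":50,"se":83},{"gzv":31},[68,33,67]],"yqk":{"gdk":{"a":92,"shn":78},"r":{"kwl":10,"o":55,"phc":98,"pt":44},"t":[63,79,64,93],"y":{"lj":7,"yok":30}}}
After op 3 (remove /ns/1/lgn): {"ns":[{"bhn":33,"d":62,"fmt":30},{"se":83},{"gzv":31},[68,33,67]],"yqk":{"gdk":{"a":92,"shn":78},"r":{"kwl":10,"o":55,"phc":98,"pt":44},"t":[63,79,64,93],"y":{"lj":7,"yok":30}}}
After op 4 (replace /ns/0/d 35): {"ns":[{"bhn":33,"d":35,"fmt":30},{"se":83},{"gzv":31},[68,33,67]],"yqk":{"gdk":{"a":92,"shn":78},"r":{"kwl":10,"o":55,"phc":98,"pt":44},"t":[63,79,64,93],"y":{"lj":7,"yok":30}}}
After op 5 (remove /ns/2): {"ns":[{"bhn":33,"d":35,"fmt":30},{"se":83},[68,33,67]],"yqk":{"gdk":{"a":92,"shn":78},"r":{"kwl":10,"o":55,"phc":98,"pt":44},"t":[63,79,64,93],"y":{"lj":7,"yok":30}}}
After op 6 (add /z 24): {"ns":[{"bhn":33,"d":35,"fmt":30},{"se":83},[68,33,67]],"yqk":{"gdk":{"a":92,"shn":78},"r":{"kwl":10,"o":55,"phc":98,"pt":44},"t":[63,79,64,93],"y":{"lj":7,"yok":30}},"z":24}
After op 7 (replace /ns/2/0 46): {"ns":[{"bhn":33,"d":35,"fmt":30},{"se":83},[46,33,67]],"yqk":{"gdk":{"a":92,"shn":78},"r":{"kwl":10,"o":55,"phc":98,"pt":44},"t":[63,79,64,93],"y":{"lj":7,"yok":30}},"z":24}
After op 8 (add /yqk/r/nf 54): {"ns":[{"bhn":33,"d":35,"fmt":30},{"se":83},[46,33,67]],"yqk":{"gdk":{"a":92,"shn":78},"r":{"kwl":10,"nf":54,"o":55,"phc":98,"pt":44},"t":[63,79,64,93],"y":{"lj":7,"yok":30}},"z":24}
After op 9 (add /yqk/gdk/twn 22): {"ns":[{"bhn":33,"d":35,"fmt":30},{"se":83},[46,33,67]],"yqk":{"gdk":{"a":92,"shn":78,"twn":22},"r":{"kwl":10,"nf":54,"o":55,"phc":98,"pt":44},"t":[63,79,64,93],"y":{"lj":7,"yok":30}},"z":24}
After op 10 (add /ns/0/r 48): {"ns":[{"bhn":33,"d":35,"fmt":30,"r":48},{"se":83},[46,33,67]],"yqk":{"gdk":{"a":92,"shn":78,"twn":22},"r":{"kwl":10,"nf":54,"o":55,"phc":98,"pt":44},"t":[63,79,64,93],"y":{"lj":7,"yok":30}},"z":24}
After op 11 (remove /ns): {"yqk":{"gdk":{"a":92,"shn":78,"twn":22},"r":{"kwl":10,"nf":54,"o":55,"phc":98,"pt":44},"t":[63,79,64,93],"y":{"lj":7,"yok":30}},"z":24}
After op 12 (remove /yqk/r): {"yqk":{"gdk":{"a":92,"shn":78,"twn":22},"t":[63,79,64,93],"y":{"lj":7,"yok":30}},"z":24}
After op 13 (remove /yqk/y/yok): {"yqk":{"gdk":{"a":92,"shn":78,"twn":22},"t":[63,79,64,93],"y":{"lj":7}},"z":24}
After op 14 (add /yqk/t/0 82): {"yqk":{"gdk":{"a":92,"shn":78,"twn":22},"t":[82,63,79,64,93],"y":{"lj":7}},"z":24}
After op 15 (replace /yqk/gdk/shn 31): {"yqk":{"gdk":{"a":92,"shn":31,"twn":22},"t":[82,63,79,64,93],"y":{"lj":7}},"z":24}
After op 16 (remove /yqk/t/2): {"yqk":{"gdk":{"a":92,"shn":31,"twn":22},"t":[82,63,64,93],"y":{"lj":7}},"z":24}
After op 17 (replace /yqk/t 54): {"yqk":{"gdk":{"a":92,"shn":31,"twn":22},"t":54,"y":{"lj":7}},"z":24}
After op 18 (replace /yqk/y/lj 37): {"yqk":{"gdk":{"a":92,"shn":31,"twn":22},"t":54,"y":{"lj":37}},"z":24}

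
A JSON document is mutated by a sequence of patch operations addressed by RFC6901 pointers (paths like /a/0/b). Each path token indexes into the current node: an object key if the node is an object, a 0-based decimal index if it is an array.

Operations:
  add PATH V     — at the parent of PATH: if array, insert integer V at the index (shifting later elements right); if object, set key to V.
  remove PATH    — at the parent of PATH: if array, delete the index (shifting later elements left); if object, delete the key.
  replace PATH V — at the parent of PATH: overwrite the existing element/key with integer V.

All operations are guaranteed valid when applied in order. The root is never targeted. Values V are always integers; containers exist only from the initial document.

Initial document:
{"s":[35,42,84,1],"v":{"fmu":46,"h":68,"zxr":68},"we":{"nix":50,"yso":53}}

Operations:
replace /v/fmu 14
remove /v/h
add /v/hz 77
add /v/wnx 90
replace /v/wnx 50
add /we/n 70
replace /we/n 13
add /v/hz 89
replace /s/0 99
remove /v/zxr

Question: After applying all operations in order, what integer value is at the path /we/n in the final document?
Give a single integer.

Answer: 13

Derivation:
After op 1 (replace /v/fmu 14): {"s":[35,42,84,1],"v":{"fmu":14,"h":68,"zxr":68},"we":{"nix":50,"yso":53}}
After op 2 (remove /v/h): {"s":[35,42,84,1],"v":{"fmu":14,"zxr":68},"we":{"nix":50,"yso":53}}
After op 3 (add /v/hz 77): {"s":[35,42,84,1],"v":{"fmu":14,"hz":77,"zxr":68},"we":{"nix":50,"yso":53}}
After op 4 (add /v/wnx 90): {"s":[35,42,84,1],"v":{"fmu":14,"hz":77,"wnx":90,"zxr":68},"we":{"nix":50,"yso":53}}
After op 5 (replace /v/wnx 50): {"s":[35,42,84,1],"v":{"fmu":14,"hz":77,"wnx":50,"zxr":68},"we":{"nix":50,"yso":53}}
After op 6 (add /we/n 70): {"s":[35,42,84,1],"v":{"fmu":14,"hz":77,"wnx":50,"zxr":68},"we":{"n":70,"nix":50,"yso":53}}
After op 7 (replace /we/n 13): {"s":[35,42,84,1],"v":{"fmu":14,"hz":77,"wnx":50,"zxr":68},"we":{"n":13,"nix":50,"yso":53}}
After op 8 (add /v/hz 89): {"s":[35,42,84,1],"v":{"fmu":14,"hz":89,"wnx":50,"zxr":68},"we":{"n":13,"nix":50,"yso":53}}
After op 9 (replace /s/0 99): {"s":[99,42,84,1],"v":{"fmu":14,"hz":89,"wnx":50,"zxr":68},"we":{"n":13,"nix":50,"yso":53}}
After op 10 (remove /v/zxr): {"s":[99,42,84,1],"v":{"fmu":14,"hz":89,"wnx":50},"we":{"n":13,"nix":50,"yso":53}}
Value at /we/n: 13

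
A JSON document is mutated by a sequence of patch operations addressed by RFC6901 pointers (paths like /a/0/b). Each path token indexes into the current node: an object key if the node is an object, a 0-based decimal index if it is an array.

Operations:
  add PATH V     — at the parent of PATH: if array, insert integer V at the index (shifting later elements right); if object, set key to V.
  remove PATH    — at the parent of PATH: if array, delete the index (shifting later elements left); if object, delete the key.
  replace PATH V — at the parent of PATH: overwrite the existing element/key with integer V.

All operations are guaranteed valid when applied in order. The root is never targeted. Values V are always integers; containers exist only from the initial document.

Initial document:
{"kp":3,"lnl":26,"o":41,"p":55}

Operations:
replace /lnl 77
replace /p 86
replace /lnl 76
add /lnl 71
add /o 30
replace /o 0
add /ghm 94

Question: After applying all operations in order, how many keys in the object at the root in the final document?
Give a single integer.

After op 1 (replace /lnl 77): {"kp":3,"lnl":77,"o":41,"p":55}
After op 2 (replace /p 86): {"kp":3,"lnl":77,"o":41,"p":86}
After op 3 (replace /lnl 76): {"kp":3,"lnl":76,"o":41,"p":86}
After op 4 (add /lnl 71): {"kp":3,"lnl":71,"o":41,"p":86}
After op 5 (add /o 30): {"kp":3,"lnl":71,"o":30,"p":86}
After op 6 (replace /o 0): {"kp":3,"lnl":71,"o":0,"p":86}
After op 7 (add /ghm 94): {"ghm":94,"kp":3,"lnl":71,"o":0,"p":86}
Size at the root: 5

Answer: 5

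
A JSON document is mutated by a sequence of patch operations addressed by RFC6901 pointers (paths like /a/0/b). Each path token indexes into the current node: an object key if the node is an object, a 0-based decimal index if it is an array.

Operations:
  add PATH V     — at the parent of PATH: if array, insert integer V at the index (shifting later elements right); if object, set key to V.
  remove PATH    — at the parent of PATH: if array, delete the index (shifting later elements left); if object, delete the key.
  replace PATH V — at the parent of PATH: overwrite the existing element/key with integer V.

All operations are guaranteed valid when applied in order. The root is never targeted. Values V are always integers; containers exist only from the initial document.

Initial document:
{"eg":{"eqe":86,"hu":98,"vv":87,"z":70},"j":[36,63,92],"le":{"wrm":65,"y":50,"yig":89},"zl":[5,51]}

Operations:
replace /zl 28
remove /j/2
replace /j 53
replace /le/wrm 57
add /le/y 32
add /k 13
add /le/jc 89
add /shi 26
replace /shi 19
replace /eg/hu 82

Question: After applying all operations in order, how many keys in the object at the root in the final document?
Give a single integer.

After op 1 (replace /zl 28): {"eg":{"eqe":86,"hu":98,"vv":87,"z":70},"j":[36,63,92],"le":{"wrm":65,"y":50,"yig":89},"zl":28}
After op 2 (remove /j/2): {"eg":{"eqe":86,"hu":98,"vv":87,"z":70},"j":[36,63],"le":{"wrm":65,"y":50,"yig":89},"zl":28}
After op 3 (replace /j 53): {"eg":{"eqe":86,"hu":98,"vv":87,"z":70},"j":53,"le":{"wrm":65,"y":50,"yig":89},"zl":28}
After op 4 (replace /le/wrm 57): {"eg":{"eqe":86,"hu":98,"vv":87,"z":70},"j":53,"le":{"wrm":57,"y":50,"yig":89},"zl":28}
After op 5 (add /le/y 32): {"eg":{"eqe":86,"hu":98,"vv":87,"z":70},"j":53,"le":{"wrm":57,"y":32,"yig":89},"zl":28}
After op 6 (add /k 13): {"eg":{"eqe":86,"hu":98,"vv":87,"z":70},"j":53,"k":13,"le":{"wrm":57,"y":32,"yig":89},"zl":28}
After op 7 (add /le/jc 89): {"eg":{"eqe":86,"hu":98,"vv":87,"z":70},"j":53,"k":13,"le":{"jc":89,"wrm":57,"y":32,"yig":89},"zl":28}
After op 8 (add /shi 26): {"eg":{"eqe":86,"hu":98,"vv":87,"z":70},"j":53,"k":13,"le":{"jc":89,"wrm":57,"y":32,"yig":89},"shi":26,"zl":28}
After op 9 (replace /shi 19): {"eg":{"eqe":86,"hu":98,"vv":87,"z":70},"j":53,"k":13,"le":{"jc":89,"wrm":57,"y":32,"yig":89},"shi":19,"zl":28}
After op 10 (replace /eg/hu 82): {"eg":{"eqe":86,"hu":82,"vv":87,"z":70},"j":53,"k":13,"le":{"jc":89,"wrm":57,"y":32,"yig":89},"shi":19,"zl":28}
Size at the root: 6

Answer: 6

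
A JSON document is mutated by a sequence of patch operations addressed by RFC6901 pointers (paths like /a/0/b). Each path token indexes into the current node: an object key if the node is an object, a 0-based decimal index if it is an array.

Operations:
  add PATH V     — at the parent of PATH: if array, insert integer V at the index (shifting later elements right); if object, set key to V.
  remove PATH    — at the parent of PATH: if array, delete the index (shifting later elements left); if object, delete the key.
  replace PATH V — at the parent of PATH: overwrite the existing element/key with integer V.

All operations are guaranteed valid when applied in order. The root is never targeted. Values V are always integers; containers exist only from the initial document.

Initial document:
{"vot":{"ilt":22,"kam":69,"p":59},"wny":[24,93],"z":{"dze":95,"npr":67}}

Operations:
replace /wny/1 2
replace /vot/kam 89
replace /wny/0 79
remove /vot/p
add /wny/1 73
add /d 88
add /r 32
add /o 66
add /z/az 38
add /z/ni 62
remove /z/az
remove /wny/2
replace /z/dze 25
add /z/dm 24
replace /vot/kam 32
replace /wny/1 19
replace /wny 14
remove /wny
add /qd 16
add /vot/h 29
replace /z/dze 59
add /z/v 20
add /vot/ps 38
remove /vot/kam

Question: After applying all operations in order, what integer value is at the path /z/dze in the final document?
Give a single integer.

After op 1 (replace /wny/1 2): {"vot":{"ilt":22,"kam":69,"p":59},"wny":[24,2],"z":{"dze":95,"npr":67}}
After op 2 (replace /vot/kam 89): {"vot":{"ilt":22,"kam":89,"p":59},"wny":[24,2],"z":{"dze":95,"npr":67}}
After op 3 (replace /wny/0 79): {"vot":{"ilt":22,"kam":89,"p":59},"wny":[79,2],"z":{"dze":95,"npr":67}}
After op 4 (remove /vot/p): {"vot":{"ilt":22,"kam":89},"wny":[79,2],"z":{"dze":95,"npr":67}}
After op 5 (add /wny/1 73): {"vot":{"ilt":22,"kam":89},"wny":[79,73,2],"z":{"dze":95,"npr":67}}
After op 6 (add /d 88): {"d":88,"vot":{"ilt":22,"kam":89},"wny":[79,73,2],"z":{"dze":95,"npr":67}}
After op 7 (add /r 32): {"d":88,"r":32,"vot":{"ilt":22,"kam":89},"wny":[79,73,2],"z":{"dze":95,"npr":67}}
After op 8 (add /o 66): {"d":88,"o":66,"r":32,"vot":{"ilt":22,"kam":89},"wny":[79,73,2],"z":{"dze":95,"npr":67}}
After op 9 (add /z/az 38): {"d":88,"o":66,"r":32,"vot":{"ilt":22,"kam":89},"wny":[79,73,2],"z":{"az":38,"dze":95,"npr":67}}
After op 10 (add /z/ni 62): {"d":88,"o":66,"r":32,"vot":{"ilt":22,"kam":89},"wny":[79,73,2],"z":{"az":38,"dze":95,"ni":62,"npr":67}}
After op 11 (remove /z/az): {"d":88,"o":66,"r":32,"vot":{"ilt":22,"kam":89},"wny":[79,73,2],"z":{"dze":95,"ni":62,"npr":67}}
After op 12 (remove /wny/2): {"d":88,"o":66,"r":32,"vot":{"ilt":22,"kam":89},"wny":[79,73],"z":{"dze":95,"ni":62,"npr":67}}
After op 13 (replace /z/dze 25): {"d":88,"o":66,"r":32,"vot":{"ilt":22,"kam":89},"wny":[79,73],"z":{"dze":25,"ni":62,"npr":67}}
After op 14 (add /z/dm 24): {"d":88,"o":66,"r":32,"vot":{"ilt":22,"kam":89},"wny":[79,73],"z":{"dm":24,"dze":25,"ni":62,"npr":67}}
After op 15 (replace /vot/kam 32): {"d":88,"o":66,"r":32,"vot":{"ilt":22,"kam":32},"wny":[79,73],"z":{"dm":24,"dze":25,"ni":62,"npr":67}}
After op 16 (replace /wny/1 19): {"d":88,"o":66,"r":32,"vot":{"ilt":22,"kam":32},"wny":[79,19],"z":{"dm":24,"dze":25,"ni":62,"npr":67}}
After op 17 (replace /wny 14): {"d":88,"o":66,"r":32,"vot":{"ilt":22,"kam":32},"wny":14,"z":{"dm":24,"dze":25,"ni":62,"npr":67}}
After op 18 (remove /wny): {"d":88,"o":66,"r":32,"vot":{"ilt":22,"kam":32},"z":{"dm":24,"dze":25,"ni":62,"npr":67}}
After op 19 (add /qd 16): {"d":88,"o":66,"qd":16,"r":32,"vot":{"ilt":22,"kam":32},"z":{"dm":24,"dze":25,"ni":62,"npr":67}}
After op 20 (add /vot/h 29): {"d":88,"o":66,"qd":16,"r":32,"vot":{"h":29,"ilt":22,"kam":32},"z":{"dm":24,"dze":25,"ni":62,"npr":67}}
After op 21 (replace /z/dze 59): {"d":88,"o":66,"qd":16,"r":32,"vot":{"h":29,"ilt":22,"kam":32},"z":{"dm":24,"dze":59,"ni":62,"npr":67}}
After op 22 (add /z/v 20): {"d":88,"o":66,"qd":16,"r":32,"vot":{"h":29,"ilt":22,"kam":32},"z":{"dm":24,"dze":59,"ni":62,"npr":67,"v":20}}
After op 23 (add /vot/ps 38): {"d":88,"o":66,"qd":16,"r":32,"vot":{"h":29,"ilt":22,"kam":32,"ps":38},"z":{"dm":24,"dze":59,"ni":62,"npr":67,"v":20}}
After op 24 (remove /vot/kam): {"d":88,"o":66,"qd":16,"r":32,"vot":{"h":29,"ilt":22,"ps":38},"z":{"dm":24,"dze":59,"ni":62,"npr":67,"v":20}}
Value at /z/dze: 59

Answer: 59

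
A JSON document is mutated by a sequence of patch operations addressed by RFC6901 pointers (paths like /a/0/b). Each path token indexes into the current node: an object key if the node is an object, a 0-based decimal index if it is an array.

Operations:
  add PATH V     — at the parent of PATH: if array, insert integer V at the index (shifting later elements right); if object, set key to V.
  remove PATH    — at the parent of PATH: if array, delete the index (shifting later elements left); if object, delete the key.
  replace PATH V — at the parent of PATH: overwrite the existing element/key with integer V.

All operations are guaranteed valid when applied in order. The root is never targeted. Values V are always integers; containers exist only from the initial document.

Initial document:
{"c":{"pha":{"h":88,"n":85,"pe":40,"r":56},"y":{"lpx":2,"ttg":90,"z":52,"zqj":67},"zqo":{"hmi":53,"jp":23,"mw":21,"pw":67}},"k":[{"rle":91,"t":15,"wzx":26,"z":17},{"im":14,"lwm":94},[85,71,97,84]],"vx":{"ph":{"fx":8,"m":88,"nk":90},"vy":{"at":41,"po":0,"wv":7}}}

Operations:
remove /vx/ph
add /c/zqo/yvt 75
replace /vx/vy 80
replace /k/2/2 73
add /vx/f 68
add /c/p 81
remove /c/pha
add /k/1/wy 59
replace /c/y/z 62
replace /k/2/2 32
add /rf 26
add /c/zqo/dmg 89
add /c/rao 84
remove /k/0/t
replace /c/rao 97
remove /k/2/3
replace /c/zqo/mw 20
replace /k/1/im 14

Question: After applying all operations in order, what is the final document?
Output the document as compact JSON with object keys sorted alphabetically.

Answer: {"c":{"p":81,"rao":97,"y":{"lpx":2,"ttg":90,"z":62,"zqj":67},"zqo":{"dmg":89,"hmi":53,"jp":23,"mw":20,"pw":67,"yvt":75}},"k":[{"rle":91,"wzx":26,"z":17},{"im":14,"lwm":94,"wy":59},[85,71,32]],"rf":26,"vx":{"f":68,"vy":80}}

Derivation:
After op 1 (remove /vx/ph): {"c":{"pha":{"h":88,"n":85,"pe":40,"r":56},"y":{"lpx":2,"ttg":90,"z":52,"zqj":67},"zqo":{"hmi":53,"jp":23,"mw":21,"pw":67}},"k":[{"rle":91,"t":15,"wzx":26,"z":17},{"im":14,"lwm":94},[85,71,97,84]],"vx":{"vy":{"at":41,"po":0,"wv":7}}}
After op 2 (add /c/zqo/yvt 75): {"c":{"pha":{"h":88,"n":85,"pe":40,"r":56},"y":{"lpx":2,"ttg":90,"z":52,"zqj":67},"zqo":{"hmi":53,"jp":23,"mw":21,"pw":67,"yvt":75}},"k":[{"rle":91,"t":15,"wzx":26,"z":17},{"im":14,"lwm":94},[85,71,97,84]],"vx":{"vy":{"at":41,"po":0,"wv":7}}}
After op 3 (replace /vx/vy 80): {"c":{"pha":{"h":88,"n":85,"pe":40,"r":56},"y":{"lpx":2,"ttg":90,"z":52,"zqj":67},"zqo":{"hmi":53,"jp":23,"mw":21,"pw":67,"yvt":75}},"k":[{"rle":91,"t":15,"wzx":26,"z":17},{"im":14,"lwm":94},[85,71,97,84]],"vx":{"vy":80}}
After op 4 (replace /k/2/2 73): {"c":{"pha":{"h":88,"n":85,"pe":40,"r":56},"y":{"lpx":2,"ttg":90,"z":52,"zqj":67},"zqo":{"hmi":53,"jp":23,"mw":21,"pw":67,"yvt":75}},"k":[{"rle":91,"t":15,"wzx":26,"z":17},{"im":14,"lwm":94},[85,71,73,84]],"vx":{"vy":80}}
After op 5 (add /vx/f 68): {"c":{"pha":{"h":88,"n":85,"pe":40,"r":56},"y":{"lpx":2,"ttg":90,"z":52,"zqj":67},"zqo":{"hmi":53,"jp":23,"mw":21,"pw":67,"yvt":75}},"k":[{"rle":91,"t":15,"wzx":26,"z":17},{"im":14,"lwm":94},[85,71,73,84]],"vx":{"f":68,"vy":80}}
After op 6 (add /c/p 81): {"c":{"p":81,"pha":{"h":88,"n":85,"pe":40,"r":56},"y":{"lpx":2,"ttg":90,"z":52,"zqj":67},"zqo":{"hmi":53,"jp":23,"mw":21,"pw":67,"yvt":75}},"k":[{"rle":91,"t":15,"wzx":26,"z":17},{"im":14,"lwm":94},[85,71,73,84]],"vx":{"f":68,"vy":80}}
After op 7 (remove /c/pha): {"c":{"p":81,"y":{"lpx":2,"ttg":90,"z":52,"zqj":67},"zqo":{"hmi":53,"jp":23,"mw":21,"pw":67,"yvt":75}},"k":[{"rle":91,"t":15,"wzx":26,"z":17},{"im":14,"lwm":94},[85,71,73,84]],"vx":{"f":68,"vy":80}}
After op 8 (add /k/1/wy 59): {"c":{"p":81,"y":{"lpx":2,"ttg":90,"z":52,"zqj":67},"zqo":{"hmi":53,"jp":23,"mw":21,"pw":67,"yvt":75}},"k":[{"rle":91,"t":15,"wzx":26,"z":17},{"im":14,"lwm":94,"wy":59},[85,71,73,84]],"vx":{"f":68,"vy":80}}
After op 9 (replace /c/y/z 62): {"c":{"p":81,"y":{"lpx":2,"ttg":90,"z":62,"zqj":67},"zqo":{"hmi":53,"jp":23,"mw":21,"pw":67,"yvt":75}},"k":[{"rle":91,"t":15,"wzx":26,"z":17},{"im":14,"lwm":94,"wy":59},[85,71,73,84]],"vx":{"f":68,"vy":80}}
After op 10 (replace /k/2/2 32): {"c":{"p":81,"y":{"lpx":2,"ttg":90,"z":62,"zqj":67},"zqo":{"hmi":53,"jp":23,"mw":21,"pw":67,"yvt":75}},"k":[{"rle":91,"t":15,"wzx":26,"z":17},{"im":14,"lwm":94,"wy":59},[85,71,32,84]],"vx":{"f":68,"vy":80}}
After op 11 (add /rf 26): {"c":{"p":81,"y":{"lpx":2,"ttg":90,"z":62,"zqj":67},"zqo":{"hmi":53,"jp":23,"mw":21,"pw":67,"yvt":75}},"k":[{"rle":91,"t":15,"wzx":26,"z":17},{"im":14,"lwm":94,"wy":59},[85,71,32,84]],"rf":26,"vx":{"f":68,"vy":80}}
After op 12 (add /c/zqo/dmg 89): {"c":{"p":81,"y":{"lpx":2,"ttg":90,"z":62,"zqj":67},"zqo":{"dmg":89,"hmi":53,"jp":23,"mw":21,"pw":67,"yvt":75}},"k":[{"rle":91,"t":15,"wzx":26,"z":17},{"im":14,"lwm":94,"wy":59},[85,71,32,84]],"rf":26,"vx":{"f":68,"vy":80}}
After op 13 (add /c/rao 84): {"c":{"p":81,"rao":84,"y":{"lpx":2,"ttg":90,"z":62,"zqj":67},"zqo":{"dmg":89,"hmi":53,"jp":23,"mw":21,"pw":67,"yvt":75}},"k":[{"rle":91,"t":15,"wzx":26,"z":17},{"im":14,"lwm":94,"wy":59},[85,71,32,84]],"rf":26,"vx":{"f":68,"vy":80}}
After op 14 (remove /k/0/t): {"c":{"p":81,"rao":84,"y":{"lpx":2,"ttg":90,"z":62,"zqj":67},"zqo":{"dmg":89,"hmi":53,"jp":23,"mw":21,"pw":67,"yvt":75}},"k":[{"rle":91,"wzx":26,"z":17},{"im":14,"lwm":94,"wy":59},[85,71,32,84]],"rf":26,"vx":{"f":68,"vy":80}}
After op 15 (replace /c/rao 97): {"c":{"p":81,"rao":97,"y":{"lpx":2,"ttg":90,"z":62,"zqj":67},"zqo":{"dmg":89,"hmi":53,"jp":23,"mw":21,"pw":67,"yvt":75}},"k":[{"rle":91,"wzx":26,"z":17},{"im":14,"lwm":94,"wy":59},[85,71,32,84]],"rf":26,"vx":{"f":68,"vy":80}}
After op 16 (remove /k/2/3): {"c":{"p":81,"rao":97,"y":{"lpx":2,"ttg":90,"z":62,"zqj":67},"zqo":{"dmg":89,"hmi":53,"jp":23,"mw":21,"pw":67,"yvt":75}},"k":[{"rle":91,"wzx":26,"z":17},{"im":14,"lwm":94,"wy":59},[85,71,32]],"rf":26,"vx":{"f":68,"vy":80}}
After op 17 (replace /c/zqo/mw 20): {"c":{"p":81,"rao":97,"y":{"lpx":2,"ttg":90,"z":62,"zqj":67},"zqo":{"dmg":89,"hmi":53,"jp":23,"mw":20,"pw":67,"yvt":75}},"k":[{"rle":91,"wzx":26,"z":17},{"im":14,"lwm":94,"wy":59},[85,71,32]],"rf":26,"vx":{"f":68,"vy":80}}
After op 18 (replace /k/1/im 14): {"c":{"p":81,"rao":97,"y":{"lpx":2,"ttg":90,"z":62,"zqj":67},"zqo":{"dmg":89,"hmi":53,"jp":23,"mw":20,"pw":67,"yvt":75}},"k":[{"rle":91,"wzx":26,"z":17},{"im":14,"lwm":94,"wy":59},[85,71,32]],"rf":26,"vx":{"f":68,"vy":80}}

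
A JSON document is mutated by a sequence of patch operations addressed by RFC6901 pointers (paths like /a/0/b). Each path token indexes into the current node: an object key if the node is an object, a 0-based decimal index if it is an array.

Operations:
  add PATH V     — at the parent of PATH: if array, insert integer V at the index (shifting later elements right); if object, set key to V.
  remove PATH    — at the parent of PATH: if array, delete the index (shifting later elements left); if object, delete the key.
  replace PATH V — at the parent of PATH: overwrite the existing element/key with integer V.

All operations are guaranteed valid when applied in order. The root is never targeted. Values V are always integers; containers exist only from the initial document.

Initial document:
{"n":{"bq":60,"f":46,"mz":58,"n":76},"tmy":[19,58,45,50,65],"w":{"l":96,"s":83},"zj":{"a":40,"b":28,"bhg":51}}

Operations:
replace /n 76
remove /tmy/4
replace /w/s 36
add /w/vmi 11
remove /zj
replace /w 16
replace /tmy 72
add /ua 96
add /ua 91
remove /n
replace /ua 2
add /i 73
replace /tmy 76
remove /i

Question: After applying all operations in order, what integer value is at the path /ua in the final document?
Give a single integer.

After op 1 (replace /n 76): {"n":76,"tmy":[19,58,45,50,65],"w":{"l":96,"s":83},"zj":{"a":40,"b":28,"bhg":51}}
After op 2 (remove /tmy/4): {"n":76,"tmy":[19,58,45,50],"w":{"l":96,"s":83},"zj":{"a":40,"b":28,"bhg":51}}
After op 3 (replace /w/s 36): {"n":76,"tmy":[19,58,45,50],"w":{"l":96,"s":36},"zj":{"a":40,"b":28,"bhg":51}}
After op 4 (add /w/vmi 11): {"n":76,"tmy":[19,58,45,50],"w":{"l":96,"s":36,"vmi":11},"zj":{"a":40,"b":28,"bhg":51}}
After op 5 (remove /zj): {"n":76,"tmy":[19,58,45,50],"w":{"l":96,"s":36,"vmi":11}}
After op 6 (replace /w 16): {"n":76,"tmy":[19,58,45,50],"w":16}
After op 7 (replace /tmy 72): {"n":76,"tmy":72,"w":16}
After op 8 (add /ua 96): {"n":76,"tmy":72,"ua":96,"w":16}
After op 9 (add /ua 91): {"n":76,"tmy":72,"ua":91,"w":16}
After op 10 (remove /n): {"tmy":72,"ua":91,"w":16}
After op 11 (replace /ua 2): {"tmy":72,"ua":2,"w":16}
After op 12 (add /i 73): {"i":73,"tmy":72,"ua":2,"w":16}
After op 13 (replace /tmy 76): {"i":73,"tmy":76,"ua":2,"w":16}
After op 14 (remove /i): {"tmy":76,"ua":2,"w":16}
Value at /ua: 2

Answer: 2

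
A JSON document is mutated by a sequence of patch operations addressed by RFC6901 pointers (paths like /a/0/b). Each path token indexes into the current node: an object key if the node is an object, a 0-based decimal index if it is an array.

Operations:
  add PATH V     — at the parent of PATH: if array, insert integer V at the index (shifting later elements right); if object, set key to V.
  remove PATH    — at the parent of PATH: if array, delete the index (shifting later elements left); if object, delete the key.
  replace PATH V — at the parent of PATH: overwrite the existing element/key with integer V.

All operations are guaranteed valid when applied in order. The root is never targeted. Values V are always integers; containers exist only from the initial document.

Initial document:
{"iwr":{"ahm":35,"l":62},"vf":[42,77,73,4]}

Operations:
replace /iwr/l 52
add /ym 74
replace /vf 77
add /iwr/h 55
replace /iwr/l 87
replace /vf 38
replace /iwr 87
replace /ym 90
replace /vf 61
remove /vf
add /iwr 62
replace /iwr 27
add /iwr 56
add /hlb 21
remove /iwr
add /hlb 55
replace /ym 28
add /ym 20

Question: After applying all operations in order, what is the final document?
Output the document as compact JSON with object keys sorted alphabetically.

Answer: {"hlb":55,"ym":20}

Derivation:
After op 1 (replace /iwr/l 52): {"iwr":{"ahm":35,"l":52},"vf":[42,77,73,4]}
After op 2 (add /ym 74): {"iwr":{"ahm":35,"l":52},"vf":[42,77,73,4],"ym":74}
After op 3 (replace /vf 77): {"iwr":{"ahm":35,"l":52},"vf":77,"ym":74}
After op 4 (add /iwr/h 55): {"iwr":{"ahm":35,"h":55,"l":52},"vf":77,"ym":74}
After op 5 (replace /iwr/l 87): {"iwr":{"ahm":35,"h":55,"l":87},"vf":77,"ym":74}
After op 6 (replace /vf 38): {"iwr":{"ahm":35,"h":55,"l":87},"vf":38,"ym":74}
After op 7 (replace /iwr 87): {"iwr":87,"vf":38,"ym":74}
After op 8 (replace /ym 90): {"iwr":87,"vf":38,"ym":90}
After op 9 (replace /vf 61): {"iwr":87,"vf":61,"ym":90}
After op 10 (remove /vf): {"iwr":87,"ym":90}
After op 11 (add /iwr 62): {"iwr":62,"ym":90}
After op 12 (replace /iwr 27): {"iwr":27,"ym":90}
After op 13 (add /iwr 56): {"iwr":56,"ym":90}
After op 14 (add /hlb 21): {"hlb":21,"iwr":56,"ym":90}
After op 15 (remove /iwr): {"hlb":21,"ym":90}
After op 16 (add /hlb 55): {"hlb":55,"ym":90}
After op 17 (replace /ym 28): {"hlb":55,"ym":28}
After op 18 (add /ym 20): {"hlb":55,"ym":20}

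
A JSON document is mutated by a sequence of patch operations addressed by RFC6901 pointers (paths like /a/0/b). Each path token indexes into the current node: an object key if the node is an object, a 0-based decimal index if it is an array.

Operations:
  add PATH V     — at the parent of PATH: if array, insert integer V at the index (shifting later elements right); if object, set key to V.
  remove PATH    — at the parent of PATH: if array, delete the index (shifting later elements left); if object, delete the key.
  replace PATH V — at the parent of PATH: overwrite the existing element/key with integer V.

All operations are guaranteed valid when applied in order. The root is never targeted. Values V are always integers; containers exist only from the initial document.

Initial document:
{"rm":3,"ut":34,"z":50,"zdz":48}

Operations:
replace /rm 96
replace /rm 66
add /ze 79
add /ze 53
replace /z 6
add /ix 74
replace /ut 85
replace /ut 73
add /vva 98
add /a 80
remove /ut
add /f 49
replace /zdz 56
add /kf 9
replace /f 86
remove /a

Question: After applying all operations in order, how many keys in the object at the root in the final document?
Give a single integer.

Answer: 8

Derivation:
After op 1 (replace /rm 96): {"rm":96,"ut":34,"z":50,"zdz":48}
After op 2 (replace /rm 66): {"rm":66,"ut":34,"z":50,"zdz":48}
After op 3 (add /ze 79): {"rm":66,"ut":34,"z":50,"zdz":48,"ze":79}
After op 4 (add /ze 53): {"rm":66,"ut":34,"z":50,"zdz":48,"ze":53}
After op 5 (replace /z 6): {"rm":66,"ut":34,"z":6,"zdz":48,"ze":53}
After op 6 (add /ix 74): {"ix":74,"rm":66,"ut":34,"z":6,"zdz":48,"ze":53}
After op 7 (replace /ut 85): {"ix":74,"rm":66,"ut":85,"z":6,"zdz":48,"ze":53}
After op 8 (replace /ut 73): {"ix":74,"rm":66,"ut":73,"z":6,"zdz":48,"ze":53}
After op 9 (add /vva 98): {"ix":74,"rm":66,"ut":73,"vva":98,"z":6,"zdz":48,"ze":53}
After op 10 (add /a 80): {"a":80,"ix":74,"rm":66,"ut":73,"vva":98,"z":6,"zdz":48,"ze":53}
After op 11 (remove /ut): {"a":80,"ix":74,"rm":66,"vva":98,"z":6,"zdz":48,"ze":53}
After op 12 (add /f 49): {"a":80,"f":49,"ix":74,"rm":66,"vva":98,"z":6,"zdz":48,"ze":53}
After op 13 (replace /zdz 56): {"a":80,"f":49,"ix":74,"rm":66,"vva":98,"z":6,"zdz":56,"ze":53}
After op 14 (add /kf 9): {"a":80,"f":49,"ix":74,"kf":9,"rm":66,"vva":98,"z":6,"zdz":56,"ze":53}
After op 15 (replace /f 86): {"a":80,"f":86,"ix":74,"kf":9,"rm":66,"vva":98,"z":6,"zdz":56,"ze":53}
After op 16 (remove /a): {"f":86,"ix":74,"kf":9,"rm":66,"vva":98,"z":6,"zdz":56,"ze":53}
Size at the root: 8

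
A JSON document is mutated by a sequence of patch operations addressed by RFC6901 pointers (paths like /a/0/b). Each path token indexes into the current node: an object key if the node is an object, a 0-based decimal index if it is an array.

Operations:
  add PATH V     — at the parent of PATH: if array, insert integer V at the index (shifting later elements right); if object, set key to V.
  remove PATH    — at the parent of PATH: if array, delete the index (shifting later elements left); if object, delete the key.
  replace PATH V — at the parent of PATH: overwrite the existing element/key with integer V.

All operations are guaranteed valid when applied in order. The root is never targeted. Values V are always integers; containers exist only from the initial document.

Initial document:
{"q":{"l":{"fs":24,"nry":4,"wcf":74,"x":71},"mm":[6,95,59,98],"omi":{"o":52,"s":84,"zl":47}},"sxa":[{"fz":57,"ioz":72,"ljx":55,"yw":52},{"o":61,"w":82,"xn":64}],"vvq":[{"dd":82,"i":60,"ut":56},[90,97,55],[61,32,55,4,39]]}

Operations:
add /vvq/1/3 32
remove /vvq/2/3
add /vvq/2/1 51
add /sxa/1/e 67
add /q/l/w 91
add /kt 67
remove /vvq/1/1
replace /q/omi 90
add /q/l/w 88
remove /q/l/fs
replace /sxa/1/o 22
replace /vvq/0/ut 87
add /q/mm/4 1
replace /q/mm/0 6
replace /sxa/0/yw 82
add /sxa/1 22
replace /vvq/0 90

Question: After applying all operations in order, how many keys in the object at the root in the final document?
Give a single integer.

After op 1 (add /vvq/1/3 32): {"q":{"l":{"fs":24,"nry":4,"wcf":74,"x":71},"mm":[6,95,59,98],"omi":{"o":52,"s":84,"zl":47}},"sxa":[{"fz":57,"ioz":72,"ljx":55,"yw":52},{"o":61,"w":82,"xn":64}],"vvq":[{"dd":82,"i":60,"ut":56},[90,97,55,32],[61,32,55,4,39]]}
After op 2 (remove /vvq/2/3): {"q":{"l":{"fs":24,"nry":4,"wcf":74,"x":71},"mm":[6,95,59,98],"omi":{"o":52,"s":84,"zl":47}},"sxa":[{"fz":57,"ioz":72,"ljx":55,"yw":52},{"o":61,"w":82,"xn":64}],"vvq":[{"dd":82,"i":60,"ut":56},[90,97,55,32],[61,32,55,39]]}
After op 3 (add /vvq/2/1 51): {"q":{"l":{"fs":24,"nry":4,"wcf":74,"x":71},"mm":[6,95,59,98],"omi":{"o":52,"s":84,"zl":47}},"sxa":[{"fz":57,"ioz":72,"ljx":55,"yw":52},{"o":61,"w":82,"xn":64}],"vvq":[{"dd":82,"i":60,"ut":56},[90,97,55,32],[61,51,32,55,39]]}
After op 4 (add /sxa/1/e 67): {"q":{"l":{"fs":24,"nry":4,"wcf":74,"x":71},"mm":[6,95,59,98],"omi":{"o":52,"s":84,"zl":47}},"sxa":[{"fz":57,"ioz":72,"ljx":55,"yw":52},{"e":67,"o":61,"w":82,"xn":64}],"vvq":[{"dd":82,"i":60,"ut":56},[90,97,55,32],[61,51,32,55,39]]}
After op 5 (add /q/l/w 91): {"q":{"l":{"fs":24,"nry":4,"w":91,"wcf":74,"x":71},"mm":[6,95,59,98],"omi":{"o":52,"s":84,"zl":47}},"sxa":[{"fz":57,"ioz":72,"ljx":55,"yw":52},{"e":67,"o":61,"w":82,"xn":64}],"vvq":[{"dd":82,"i":60,"ut":56},[90,97,55,32],[61,51,32,55,39]]}
After op 6 (add /kt 67): {"kt":67,"q":{"l":{"fs":24,"nry":4,"w":91,"wcf":74,"x":71},"mm":[6,95,59,98],"omi":{"o":52,"s":84,"zl":47}},"sxa":[{"fz":57,"ioz":72,"ljx":55,"yw":52},{"e":67,"o":61,"w":82,"xn":64}],"vvq":[{"dd":82,"i":60,"ut":56},[90,97,55,32],[61,51,32,55,39]]}
After op 7 (remove /vvq/1/1): {"kt":67,"q":{"l":{"fs":24,"nry":4,"w":91,"wcf":74,"x":71},"mm":[6,95,59,98],"omi":{"o":52,"s":84,"zl":47}},"sxa":[{"fz":57,"ioz":72,"ljx":55,"yw":52},{"e":67,"o":61,"w":82,"xn":64}],"vvq":[{"dd":82,"i":60,"ut":56},[90,55,32],[61,51,32,55,39]]}
After op 8 (replace /q/omi 90): {"kt":67,"q":{"l":{"fs":24,"nry":4,"w":91,"wcf":74,"x":71},"mm":[6,95,59,98],"omi":90},"sxa":[{"fz":57,"ioz":72,"ljx":55,"yw":52},{"e":67,"o":61,"w":82,"xn":64}],"vvq":[{"dd":82,"i":60,"ut":56},[90,55,32],[61,51,32,55,39]]}
After op 9 (add /q/l/w 88): {"kt":67,"q":{"l":{"fs":24,"nry":4,"w":88,"wcf":74,"x":71},"mm":[6,95,59,98],"omi":90},"sxa":[{"fz":57,"ioz":72,"ljx":55,"yw":52},{"e":67,"o":61,"w":82,"xn":64}],"vvq":[{"dd":82,"i":60,"ut":56},[90,55,32],[61,51,32,55,39]]}
After op 10 (remove /q/l/fs): {"kt":67,"q":{"l":{"nry":4,"w":88,"wcf":74,"x":71},"mm":[6,95,59,98],"omi":90},"sxa":[{"fz":57,"ioz":72,"ljx":55,"yw":52},{"e":67,"o":61,"w":82,"xn":64}],"vvq":[{"dd":82,"i":60,"ut":56},[90,55,32],[61,51,32,55,39]]}
After op 11 (replace /sxa/1/o 22): {"kt":67,"q":{"l":{"nry":4,"w":88,"wcf":74,"x":71},"mm":[6,95,59,98],"omi":90},"sxa":[{"fz":57,"ioz":72,"ljx":55,"yw":52},{"e":67,"o":22,"w":82,"xn":64}],"vvq":[{"dd":82,"i":60,"ut":56},[90,55,32],[61,51,32,55,39]]}
After op 12 (replace /vvq/0/ut 87): {"kt":67,"q":{"l":{"nry":4,"w":88,"wcf":74,"x":71},"mm":[6,95,59,98],"omi":90},"sxa":[{"fz":57,"ioz":72,"ljx":55,"yw":52},{"e":67,"o":22,"w":82,"xn":64}],"vvq":[{"dd":82,"i":60,"ut":87},[90,55,32],[61,51,32,55,39]]}
After op 13 (add /q/mm/4 1): {"kt":67,"q":{"l":{"nry":4,"w":88,"wcf":74,"x":71},"mm":[6,95,59,98,1],"omi":90},"sxa":[{"fz":57,"ioz":72,"ljx":55,"yw":52},{"e":67,"o":22,"w":82,"xn":64}],"vvq":[{"dd":82,"i":60,"ut":87},[90,55,32],[61,51,32,55,39]]}
After op 14 (replace /q/mm/0 6): {"kt":67,"q":{"l":{"nry":4,"w":88,"wcf":74,"x":71},"mm":[6,95,59,98,1],"omi":90},"sxa":[{"fz":57,"ioz":72,"ljx":55,"yw":52},{"e":67,"o":22,"w":82,"xn":64}],"vvq":[{"dd":82,"i":60,"ut":87},[90,55,32],[61,51,32,55,39]]}
After op 15 (replace /sxa/0/yw 82): {"kt":67,"q":{"l":{"nry":4,"w":88,"wcf":74,"x":71},"mm":[6,95,59,98,1],"omi":90},"sxa":[{"fz":57,"ioz":72,"ljx":55,"yw":82},{"e":67,"o":22,"w":82,"xn":64}],"vvq":[{"dd":82,"i":60,"ut":87},[90,55,32],[61,51,32,55,39]]}
After op 16 (add /sxa/1 22): {"kt":67,"q":{"l":{"nry":4,"w":88,"wcf":74,"x":71},"mm":[6,95,59,98,1],"omi":90},"sxa":[{"fz":57,"ioz":72,"ljx":55,"yw":82},22,{"e":67,"o":22,"w":82,"xn":64}],"vvq":[{"dd":82,"i":60,"ut":87},[90,55,32],[61,51,32,55,39]]}
After op 17 (replace /vvq/0 90): {"kt":67,"q":{"l":{"nry":4,"w":88,"wcf":74,"x":71},"mm":[6,95,59,98,1],"omi":90},"sxa":[{"fz":57,"ioz":72,"ljx":55,"yw":82},22,{"e":67,"o":22,"w":82,"xn":64}],"vvq":[90,[90,55,32],[61,51,32,55,39]]}
Size at the root: 4

Answer: 4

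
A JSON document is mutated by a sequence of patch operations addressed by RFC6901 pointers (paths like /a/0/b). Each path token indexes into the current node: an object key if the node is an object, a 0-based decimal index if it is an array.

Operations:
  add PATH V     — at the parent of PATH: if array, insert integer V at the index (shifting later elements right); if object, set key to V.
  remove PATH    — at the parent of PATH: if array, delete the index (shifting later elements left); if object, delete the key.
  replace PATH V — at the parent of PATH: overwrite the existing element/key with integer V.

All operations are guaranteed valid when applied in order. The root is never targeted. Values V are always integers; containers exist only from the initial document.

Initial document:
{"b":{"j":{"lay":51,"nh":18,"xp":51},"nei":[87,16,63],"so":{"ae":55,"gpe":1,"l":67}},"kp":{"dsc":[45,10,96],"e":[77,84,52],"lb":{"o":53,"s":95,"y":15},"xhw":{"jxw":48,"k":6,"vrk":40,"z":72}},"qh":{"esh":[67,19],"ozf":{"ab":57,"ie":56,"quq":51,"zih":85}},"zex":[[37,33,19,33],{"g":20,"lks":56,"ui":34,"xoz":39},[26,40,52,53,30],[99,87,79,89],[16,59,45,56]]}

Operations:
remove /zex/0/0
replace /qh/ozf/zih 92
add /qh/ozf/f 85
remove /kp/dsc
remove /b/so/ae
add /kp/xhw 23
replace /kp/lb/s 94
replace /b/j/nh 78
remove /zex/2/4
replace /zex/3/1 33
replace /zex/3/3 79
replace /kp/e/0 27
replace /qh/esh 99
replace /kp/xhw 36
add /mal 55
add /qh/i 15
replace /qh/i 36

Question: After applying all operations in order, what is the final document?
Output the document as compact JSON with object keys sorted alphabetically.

After op 1 (remove /zex/0/0): {"b":{"j":{"lay":51,"nh":18,"xp":51},"nei":[87,16,63],"so":{"ae":55,"gpe":1,"l":67}},"kp":{"dsc":[45,10,96],"e":[77,84,52],"lb":{"o":53,"s":95,"y":15},"xhw":{"jxw":48,"k":6,"vrk":40,"z":72}},"qh":{"esh":[67,19],"ozf":{"ab":57,"ie":56,"quq":51,"zih":85}},"zex":[[33,19,33],{"g":20,"lks":56,"ui":34,"xoz":39},[26,40,52,53,30],[99,87,79,89],[16,59,45,56]]}
After op 2 (replace /qh/ozf/zih 92): {"b":{"j":{"lay":51,"nh":18,"xp":51},"nei":[87,16,63],"so":{"ae":55,"gpe":1,"l":67}},"kp":{"dsc":[45,10,96],"e":[77,84,52],"lb":{"o":53,"s":95,"y":15},"xhw":{"jxw":48,"k":6,"vrk":40,"z":72}},"qh":{"esh":[67,19],"ozf":{"ab":57,"ie":56,"quq":51,"zih":92}},"zex":[[33,19,33],{"g":20,"lks":56,"ui":34,"xoz":39},[26,40,52,53,30],[99,87,79,89],[16,59,45,56]]}
After op 3 (add /qh/ozf/f 85): {"b":{"j":{"lay":51,"nh":18,"xp":51},"nei":[87,16,63],"so":{"ae":55,"gpe":1,"l":67}},"kp":{"dsc":[45,10,96],"e":[77,84,52],"lb":{"o":53,"s":95,"y":15},"xhw":{"jxw":48,"k":6,"vrk":40,"z":72}},"qh":{"esh":[67,19],"ozf":{"ab":57,"f":85,"ie":56,"quq":51,"zih":92}},"zex":[[33,19,33],{"g":20,"lks":56,"ui":34,"xoz":39},[26,40,52,53,30],[99,87,79,89],[16,59,45,56]]}
After op 4 (remove /kp/dsc): {"b":{"j":{"lay":51,"nh":18,"xp":51},"nei":[87,16,63],"so":{"ae":55,"gpe":1,"l":67}},"kp":{"e":[77,84,52],"lb":{"o":53,"s":95,"y":15},"xhw":{"jxw":48,"k":6,"vrk":40,"z":72}},"qh":{"esh":[67,19],"ozf":{"ab":57,"f":85,"ie":56,"quq":51,"zih":92}},"zex":[[33,19,33],{"g":20,"lks":56,"ui":34,"xoz":39},[26,40,52,53,30],[99,87,79,89],[16,59,45,56]]}
After op 5 (remove /b/so/ae): {"b":{"j":{"lay":51,"nh":18,"xp":51},"nei":[87,16,63],"so":{"gpe":1,"l":67}},"kp":{"e":[77,84,52],"lb":{"o":53,"s":95,"y":15},"xhw":{"jxw":48,"k":6,"vrk":40,"z":72}},"qh":{"esh":[67,19],"ozf":{"ab":57,"f":85,"ie":56,"quq":51,"zih":92}},"zex":[[33,19,33],{"g":20,"lks":56,"ui":34,"xoz":39},[26,40,52,53,30],[99,87,79,89],[16,59,45,56]]}
After op 6 (add /kp/xhw 23): {"b":{"j":{"lay":51,"nh":18,"xp":51},"nei":[87,16,63],"so":{"gpe":1,"l":67}},"kp":{"e":[77,84,52],"lb":{"o":53,"s":95,"y":15},"xhw":23},"qh":{"esh":[67,19],"ozf":{"ab":57,"f":85,"ie":56,"quq":51,"zih":92}},"zex":[[33,19,33],{"g":20,"lks":56,"ui":34,"xoz":39},[26,40,52,53,30],[99,87,79,89],[16,59,45,56]]}
After op 7 (replace /kp/lb/s 94): {"b":{"j":{"lay":51,"nh":18,"xp":51},"nei":[87,16,63],"so":{"gpe":1,"l":67}},"kp":{"e":[77,84,52],"lb":{"o":53,"s":94,"y":15},"xhw":23},"qh":{"esh":[67,19],"ozf":{"ab":57,"f":85,"ie":56,"quq":51,"zih":92}},"zex":[[33,19,33],{"g":20,"lks":56,"ui":34,"xoz":39},[26,40,52,53,30],[99,87,79,89],[16,59,45,56]]}
After op 8 (replace /b/j/nh 78): {"b":{"j":{"lay":51,"nh":78,"xp":51},"nei":[87,16,63],"so":{"gpe":1,"l":67}},"kp":{"e":[77,84,52],"lb":{"o":53,"s":94,"y":15},"xhw":23},"qh":{"esh":[67,19],"ozf":{"ab":57,"f":85,"ie":56,"quq":51,"zih":92}},"zex":[[33,19,33],{"g":20,"lks":56,"ui":34,"xoz":39},[26,40,52,53,30],[99,87,79,89],[16,59,45,56]]}
After op 9 (remove /zex/2/4): {"b":{"j":{"lay":51,"nh":78,"xp":51},"nei":[87,16,63],"so":{"gpe":1,"l":67}},"kp":{"e":[77,84,52],"lb":{"o":53,"s":94,"y":15},"xhw":23},"qh":{"esh":[67,19],"ozf":{"ab":57,"f":85,"ie":56,"quq":51,"zih":92}},"zex":[[33,19,33],{"g":20,"lks":56,"ui":34,"xoz":39},[26,40,52,53],[99,87,79,89],[16,59,45,56]]}
After op 10 (replace /zex/3/1 33): {"b":{"j":{"lay":51,"nh":78,"xp":51},"nei":[87,16,63],"so":{"gpe":1,"l":67}},"kp":{"e":[77,84,52],"lb":{"o":53,"s":94,"y":15},"xhw":23},"qh":{"esh":[67,19],"ozf":{"ab":57,"f":85,"ie":56,"quq":51,"zih":92}},"zex":[[33,19,33],{"g":20,"lks":56,"ui":34,"xoz":39},[26,40,52,53],[99,33,79,89],[16,59,45,56]]}
After op 11 (replace /zex/3/3 79): {"b":{"j":{"lay":51,"nh":78,"xp":51},"nei":[87,16,63],"so":{"gpe":1,"l":67}},"kp":{"e":[77,84,52],"lb":{"o":53,"s":94,"y":15},"xhw":23},"qh":{"esh":[67,19],"ozf":{"ab":57,"f":85,"ie":56,"quq":51,"zih":92}},"zex":[[33,19,33],{"g":20,"lks":56,"ui":34,"xoz":39},[26,40,52,53],[99,33,79,79],[16,59,45,56]]}
After op 12 (replace /kp/e/0 27): {"b":{"j":{"lay":51,"nh":78,"xp":51},"nei":[87,16,63],"so":{"gpe":1,"l":67}},"kp":{"e":[27,84,52],"lb":{"o":53,"s":94,"y":15},"xhw":23},"qh":{"esh":[67,19],"ozf":{"ab":57,"f":85,"ie":56,"quq":51,"zih":92}},"zex":[[33,19,33],{"g":20,"lks":56,"ui":34,"xoz":39},[26,40,52,53],[99,33,79,79],[16,59,45,56]]}
After op 13 (replace /qh/esh 99): {"b":{"j":{"lay":51,"nh":78,"xp":51},"nei":[87,16,63],"so":{"gpe":1,"l":67}},"kp":{"e":[27,84,52],"lb":{"o":53,"s":94,"y":15},"xhw":23},"qh":{"esh":99,"ozf":{"ab":57,"f":85,"ie":56,"quq":51,"zih":92}},"zex":[[33,19,33],{"g":20,"lks":56,"ui":34,"xoz":39},[26,40,52,53],[99,33,79,79],[16,59,45,56]]}
After op 14 (replace /kp/xhw 36): {"b":{"j":{"lay":51,"nh":78,"xp":51},"nei":[87,16,63],"so":{"gpe":1,"l":67}},"kp":{"e":[27,84,52],"lb":{"o":53,"s":94,"y":15},"xhw":36},"qh":{"esh":99,"ozf":{"ab":57,"f":85,"ie":56,"quq":51,"zih":92}},"zex":[[33,19,33],{"g":20,"lks":56,"ui":34,"xoz":39},[26,40,52,53],[99,33,79,79],[16,59,45,56]]}
After op 15 (add /mal 55): {"b":{"j":{"lay":51,"nh":78,"xp":51},"nei":[87,16,63],"so":{"gpe":1,"l":67}},"kp":{"e":[27,84,52],"lb":{"o":53,"s":94,"y":15},"xhw":36},"mal":55,"qh":{"esh":99,"ozf":{"ab":57,"f":85,"ie":56,"quq":51,"zih":92}},"zex":[[33,19,33],{"g":20,"lks":56,"ui":34,"xoz":39},[26,40,52,53],[99,33,79,79],[16,59,45,56]]}
After op 16 (add /qh/i 15): {"b":{"j":{"lay":51,"nh":78,"xp":51},"nei":[87,16,63],"so":{"gpe":1,"l":67}},"kp":{"e":[27,84,52],"lb":{"o":53,"s":94,"y":15},"xhw":36},"mal":55,"qh":{"esh":99,"i":15,"ozf":{"ab":57,"f":85,"ie":56,"quq":51,"zih":92}},"zex":[[33,19,33],{"g":20,"lks":56,"ui":34,"xoz":39},[26,40,52,53],[99,33,79,79],[16,59,45,56]]}
After op 17 (replace /qh/i 36): {"b":{"j":{"lay":51,"nh":78,"xp":51},"nei":[87,16,63],"so":{"gpe":1,"l":67}},"kp":{"e":[27,84,52],"lb":{"o":53,"s":94,"y":15},"xhw":36},"mal":55,"qh":{"esh":99,"i":36,"ozf":{"ab":57,"f":85,"ie":56,"quq":51,"zih":92}},"zex":[[33,19,33],{"g":20,"lks":56,"ui":34,"xoz":39},[26,40,52,53],[99,33,79,79],[16,59,45,56]]}

Answer: {"b":{"j":{"lay":51,"nh":78,"xp":51},"nei":[87,16,63],"so":{"gpe":1,"l":67}},"kp":{"e":[27,84,52],"lb":{"o":53,"s":94,"y":15},"xhw":36},"mal":55,"qh":{"esh":99,"i":36,"ozf":{"ab":57,"f":85,"ie":56,"quq":51,"zih":92}},"zex":[[33,19,33],{"g":20,"lks":56,"ui":34,"xoz":39},[26,40,52,53],[99,33,79,79],[16,59,45,56]]}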